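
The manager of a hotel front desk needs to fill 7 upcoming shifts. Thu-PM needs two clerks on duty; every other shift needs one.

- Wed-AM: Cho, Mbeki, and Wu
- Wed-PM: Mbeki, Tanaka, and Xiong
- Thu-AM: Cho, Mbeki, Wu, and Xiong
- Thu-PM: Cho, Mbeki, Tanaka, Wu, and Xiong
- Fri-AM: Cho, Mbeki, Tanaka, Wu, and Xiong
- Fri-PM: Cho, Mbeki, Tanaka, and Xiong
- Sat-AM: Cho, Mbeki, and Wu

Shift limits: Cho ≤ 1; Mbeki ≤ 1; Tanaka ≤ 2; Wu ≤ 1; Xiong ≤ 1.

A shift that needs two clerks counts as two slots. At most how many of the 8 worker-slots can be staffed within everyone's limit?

6

Total capacity across all clerks is 1+1+2+1+1 = 6, and 8 slots are needed, so at most 6 can be filled.
An assignment achieving 6: Wed-AM→Cho, Wed-PM→Mbeki, Thu-AM→Xiong, Thu-PM→Tanaka, Fri-PM→Tanaka, Sat-AM→Wu.
Loads: Cho 1/1, Mbeki 1/1, Tanaka 2/2, Wu 1/1, Xiong 1/1.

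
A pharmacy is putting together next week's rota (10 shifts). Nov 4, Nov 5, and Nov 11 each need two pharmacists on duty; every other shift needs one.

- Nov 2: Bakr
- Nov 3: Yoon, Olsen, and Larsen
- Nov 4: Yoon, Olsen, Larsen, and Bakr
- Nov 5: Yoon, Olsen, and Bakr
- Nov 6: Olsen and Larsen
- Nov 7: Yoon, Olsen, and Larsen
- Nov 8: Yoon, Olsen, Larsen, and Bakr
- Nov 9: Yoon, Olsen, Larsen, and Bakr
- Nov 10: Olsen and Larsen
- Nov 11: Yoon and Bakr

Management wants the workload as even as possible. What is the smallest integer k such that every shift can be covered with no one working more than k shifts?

4

With 4 pharmacists and 13 worker-slots to fill, someone must work at least ⌈13/4⌉ = 4 shifts, so k ≥ 4.
k = 4 works: Nov 2→Bakr, Nov 3→Yoon, Nov 4→Larsen+Bakr, Nov 5→Yoon+Olsen, Nov 6→Olsen, Nov 7→Yoon, Nov 8→Olsen, Nov 9→Larsen, Nov 10→Olsen, Nov 11→Yoon+Bakr.
Loads: Yoon 4, Olsen 4, Larsen 2, Bakr 3 — all ≤ 4.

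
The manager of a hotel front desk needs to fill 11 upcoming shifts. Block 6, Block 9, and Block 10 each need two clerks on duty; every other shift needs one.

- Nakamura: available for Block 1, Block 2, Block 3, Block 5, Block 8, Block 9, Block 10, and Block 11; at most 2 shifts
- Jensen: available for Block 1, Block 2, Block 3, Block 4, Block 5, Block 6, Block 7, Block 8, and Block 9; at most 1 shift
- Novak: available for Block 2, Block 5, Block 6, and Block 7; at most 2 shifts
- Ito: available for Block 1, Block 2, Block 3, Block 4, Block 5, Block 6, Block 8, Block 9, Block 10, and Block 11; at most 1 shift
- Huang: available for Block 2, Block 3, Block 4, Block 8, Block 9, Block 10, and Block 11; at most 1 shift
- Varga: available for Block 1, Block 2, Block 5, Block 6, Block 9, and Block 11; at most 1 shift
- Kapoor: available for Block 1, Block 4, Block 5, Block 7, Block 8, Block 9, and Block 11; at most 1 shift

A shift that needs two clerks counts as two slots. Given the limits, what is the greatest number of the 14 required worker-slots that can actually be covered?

Total capacity across all clerks is 2+1+2+1+1+1+1 = 9, and 14 slots are needed, so at most 9 can be filled.
An assignment achieving 9: Block 1→Kapoor, Block 2→Novak, Block 3→Nakamura, Block 4→Huang, Block 6→Novak+Varga, Block 7→Jensen, Block 10→Nakamura+Ito.
Loads: Nakamura 2/2, Jensen 1/1, Novak 2/2, Ito 1/1, Huang 1/1, Varga 1/1, Kapoor 1/1.

9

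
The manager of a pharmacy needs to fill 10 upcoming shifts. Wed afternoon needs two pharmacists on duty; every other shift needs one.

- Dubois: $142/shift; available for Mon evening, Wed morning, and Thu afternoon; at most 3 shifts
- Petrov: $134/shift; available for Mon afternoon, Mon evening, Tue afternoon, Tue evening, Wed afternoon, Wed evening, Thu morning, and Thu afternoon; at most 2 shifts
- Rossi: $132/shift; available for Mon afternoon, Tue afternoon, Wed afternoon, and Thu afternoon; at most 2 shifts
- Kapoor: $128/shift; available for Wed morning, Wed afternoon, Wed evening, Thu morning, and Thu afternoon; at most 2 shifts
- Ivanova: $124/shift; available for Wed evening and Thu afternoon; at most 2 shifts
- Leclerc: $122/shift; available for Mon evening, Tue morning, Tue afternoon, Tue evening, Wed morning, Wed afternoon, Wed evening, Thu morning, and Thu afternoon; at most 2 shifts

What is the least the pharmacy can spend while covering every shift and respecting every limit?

$1422

Tue morning can only be covered by Leclerc, so that assignment is forced.
Picking the cheapest available pharmacist for each shift independently would cost $1358, but that ignores the shift limits.
An optimal schedule: Mon afternoon→Rossi, Mon evening→Petrov, Tue morning→Leclerc, Tue afternoon→Rossi, Tue evening→Leclerc, Wed morning→Dubois, Wed afternoon→Kapoor+Petrov, Wed evening→Ivanova, Thu morning→Kapoor, Thu afternoon→Ivanova.
Total: 132 + 134 + 122 + 132 + 122 + 142 + 128 + 134 + 124 + 128 + 124 = $1422.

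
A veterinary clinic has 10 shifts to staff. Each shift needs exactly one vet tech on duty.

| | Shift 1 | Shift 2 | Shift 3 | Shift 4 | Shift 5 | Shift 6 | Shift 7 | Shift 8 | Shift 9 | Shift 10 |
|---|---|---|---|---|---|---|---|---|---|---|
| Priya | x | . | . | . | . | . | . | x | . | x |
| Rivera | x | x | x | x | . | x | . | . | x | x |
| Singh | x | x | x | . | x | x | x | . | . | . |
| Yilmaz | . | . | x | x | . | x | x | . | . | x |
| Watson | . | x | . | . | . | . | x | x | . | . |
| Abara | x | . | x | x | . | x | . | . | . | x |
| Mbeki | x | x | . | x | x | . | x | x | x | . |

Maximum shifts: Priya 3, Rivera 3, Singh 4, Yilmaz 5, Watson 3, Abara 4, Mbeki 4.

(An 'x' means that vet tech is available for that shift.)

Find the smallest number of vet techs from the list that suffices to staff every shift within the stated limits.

10 slots to fill and no one can take more than 5, so at least ⌈10/5⌉ = 2 vet techs are needed.
Any 2 vet techs together have capacity at most 5+4 = 9 < 10 slots, so 2 can never suffice.
Priya, Rivera, and Singh alone can cover everything: Shift 1→Priya, Shift 2→Rivera, Shift 3→Singh, Shift 4→Rivera, Shift 5→Singh, Shift 6→Singh, Shift 7→Singh, Shift 8→Priya, Shift 9→Rivera, Shift 10→Priya.

3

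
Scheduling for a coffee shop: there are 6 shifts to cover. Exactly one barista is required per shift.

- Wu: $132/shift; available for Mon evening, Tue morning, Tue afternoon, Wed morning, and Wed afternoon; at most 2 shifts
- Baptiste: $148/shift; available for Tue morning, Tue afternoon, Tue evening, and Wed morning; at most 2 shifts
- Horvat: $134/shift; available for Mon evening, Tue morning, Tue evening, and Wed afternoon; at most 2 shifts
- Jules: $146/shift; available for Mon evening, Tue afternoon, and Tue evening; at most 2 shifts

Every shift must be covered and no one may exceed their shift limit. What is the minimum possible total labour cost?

$824

Picking the cheapest available barista for each shift independently would cost $794, but that ignores the shift limits.
An optimal schedule: Mon evening→Horvat, Tue morning→Horvat, Tue afternoon→Jules, Tue evening→Jules, Wed morning→Wu, Wed afternoon→Wu.
Total: 134 + 134 + 146 + 146 + 132 + 132 = $824.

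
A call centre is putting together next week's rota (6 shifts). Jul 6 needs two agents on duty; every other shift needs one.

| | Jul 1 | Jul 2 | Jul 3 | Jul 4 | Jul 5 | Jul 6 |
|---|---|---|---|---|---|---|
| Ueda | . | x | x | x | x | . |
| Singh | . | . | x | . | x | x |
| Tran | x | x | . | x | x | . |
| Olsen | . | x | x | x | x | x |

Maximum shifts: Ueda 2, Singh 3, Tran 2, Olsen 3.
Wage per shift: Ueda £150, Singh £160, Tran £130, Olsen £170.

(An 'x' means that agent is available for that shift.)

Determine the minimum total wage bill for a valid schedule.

Jul 1 can only be covered by Tran, so that assignment is forced.
Jul 6 can only be covered by Singh and Olsen, so that assignment is forced.
Picking the cheapest available agent for each shift independently would cost £1000, but that ignores the shift limits.
An optimal schedule: Jul 1→Tran, Jul 2→Ueda, Jul 3→Ueda, Jul 4→Tran, Jul 5→Singh, Jul 6→Singh+Olsen.
Total: 130 + 150 + 150 + 130 + 160 + 160 + 170 = £1050.

£1050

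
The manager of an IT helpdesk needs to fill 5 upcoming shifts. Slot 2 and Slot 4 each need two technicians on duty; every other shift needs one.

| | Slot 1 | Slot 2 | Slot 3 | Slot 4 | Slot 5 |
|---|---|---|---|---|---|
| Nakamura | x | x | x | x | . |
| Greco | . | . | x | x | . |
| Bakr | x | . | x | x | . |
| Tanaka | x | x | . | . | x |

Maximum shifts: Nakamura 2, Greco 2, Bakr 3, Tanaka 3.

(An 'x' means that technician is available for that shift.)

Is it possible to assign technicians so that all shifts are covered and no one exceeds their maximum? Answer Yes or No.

Slot 2 can only be covered by Nakamura and Tanaka, so that assignment is forced.
Slot 5 can only be covered by Tanaka, so that assignment is forced.
One valid schedule: Slot 1→Nakamura, Slot 2→Nakamura+Tanaka, Slot 3→Greco, Slot 4→Greco+Bakr, Slot 5→Tanaka.
Loads: Nakamura 2/2, Greco 2/2, Bakr 1/3, Tanaka 2/3 — all within limits.

Yes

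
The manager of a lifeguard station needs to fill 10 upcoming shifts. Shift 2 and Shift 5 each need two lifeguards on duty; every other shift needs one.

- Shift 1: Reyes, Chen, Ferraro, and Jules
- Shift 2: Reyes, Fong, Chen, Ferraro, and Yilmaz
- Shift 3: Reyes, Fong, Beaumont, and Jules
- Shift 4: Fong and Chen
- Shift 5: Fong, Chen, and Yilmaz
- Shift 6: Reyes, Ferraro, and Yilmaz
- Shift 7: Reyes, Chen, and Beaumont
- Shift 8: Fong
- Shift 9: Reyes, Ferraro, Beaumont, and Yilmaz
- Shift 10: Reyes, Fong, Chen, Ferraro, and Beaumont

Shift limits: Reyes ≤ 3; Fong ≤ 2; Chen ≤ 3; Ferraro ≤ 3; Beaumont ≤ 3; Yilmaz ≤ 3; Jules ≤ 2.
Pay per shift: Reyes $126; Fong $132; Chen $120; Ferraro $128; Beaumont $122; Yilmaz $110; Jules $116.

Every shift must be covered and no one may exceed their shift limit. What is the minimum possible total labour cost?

Shift 8 can only be covered by Fong, so that assignment is forced.
Picking the cheapest available lifeguard for each shift independently would cost $1404, but that ignores the shift limits.
An optimal schedule: Shift 1→Jules, Shift 2→Yilmaz+Chen, Shift 3→Jules, Shift 4→Chen, Shift 5→Yilmaz+Chen, Shift 6→Yilmaz, Shift 7→Beaumont, Shift 8→Fong, Shift 9→Beaumont, Shift 10→Beaumont.
Total: 116 + 110 + 120 + 116 + 120 + 110 + 120 + 110 + 122 + 132 + 122 + 122 = $1420.

$1420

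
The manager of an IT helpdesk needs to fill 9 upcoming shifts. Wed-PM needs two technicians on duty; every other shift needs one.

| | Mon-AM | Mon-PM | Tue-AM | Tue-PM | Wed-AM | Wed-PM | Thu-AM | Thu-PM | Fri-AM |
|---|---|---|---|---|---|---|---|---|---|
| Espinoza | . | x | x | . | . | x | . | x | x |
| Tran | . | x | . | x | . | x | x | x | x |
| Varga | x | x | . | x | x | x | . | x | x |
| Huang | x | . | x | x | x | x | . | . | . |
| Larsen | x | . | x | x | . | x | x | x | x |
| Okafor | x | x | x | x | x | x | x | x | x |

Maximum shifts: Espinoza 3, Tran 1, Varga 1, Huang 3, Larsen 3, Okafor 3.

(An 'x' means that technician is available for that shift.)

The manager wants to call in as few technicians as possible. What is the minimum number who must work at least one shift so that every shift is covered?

10 slots to fill and no one can take more than 3, so at least ⌈10/3⌉ = 4 technicians are needed.
Espinoza, Tran, Huang, and Larsen alone can cover everything: Mon-AM→Huang, Mon-PM→Espinoza, Tue-AM→Espinoza, Tue-PM→Huang, Wed-AM→Huang, Wed-PM→Espinoza+Larsen, Thu-AM→Tran, Thu-PM→Larsen, Fri-AM→Larsen.

4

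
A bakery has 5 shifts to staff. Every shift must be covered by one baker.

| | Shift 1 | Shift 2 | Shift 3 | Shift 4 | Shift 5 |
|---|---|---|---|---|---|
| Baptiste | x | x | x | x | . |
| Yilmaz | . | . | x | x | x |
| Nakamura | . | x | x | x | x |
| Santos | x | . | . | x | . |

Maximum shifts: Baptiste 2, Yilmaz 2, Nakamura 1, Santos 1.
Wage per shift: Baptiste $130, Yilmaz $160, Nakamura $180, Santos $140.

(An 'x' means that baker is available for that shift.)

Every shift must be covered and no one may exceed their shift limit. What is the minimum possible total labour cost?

$720

Picking the cheapest available baker for each shift independently would cost $680, but that ignores the shift limits.
An optimal schedule: Shift 1→Baptiste, Shift 2→Baptiste, Shift 3→Yilmaz, Shift 4→Santos, Shift 5→Yilmaz.
Total: 130 + 130 + 160 + 140 + 160 = $720.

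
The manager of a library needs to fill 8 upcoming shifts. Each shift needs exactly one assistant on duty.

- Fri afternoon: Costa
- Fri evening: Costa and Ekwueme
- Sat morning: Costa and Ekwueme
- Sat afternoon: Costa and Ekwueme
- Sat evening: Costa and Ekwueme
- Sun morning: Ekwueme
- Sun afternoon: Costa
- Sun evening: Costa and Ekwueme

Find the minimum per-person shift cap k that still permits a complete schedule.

4

With 2 assistants and 8 worker-slots to fill, someone must work at least ⌈8/2⌉ = 4 shifts, so k ≥ 4.
k = 4 works: Fri afternoon→Costa, Fri evening→Costa, Sat morning→Costa, Sat afternoon→Ekwueme, Sat evening→Ekwueme, Sun morning→Ekwueme, Sun afternoon→Costa, Sun evening→Ekwueme.
Loads: Costa 4, Ekwueme 4 — all ≤ 4.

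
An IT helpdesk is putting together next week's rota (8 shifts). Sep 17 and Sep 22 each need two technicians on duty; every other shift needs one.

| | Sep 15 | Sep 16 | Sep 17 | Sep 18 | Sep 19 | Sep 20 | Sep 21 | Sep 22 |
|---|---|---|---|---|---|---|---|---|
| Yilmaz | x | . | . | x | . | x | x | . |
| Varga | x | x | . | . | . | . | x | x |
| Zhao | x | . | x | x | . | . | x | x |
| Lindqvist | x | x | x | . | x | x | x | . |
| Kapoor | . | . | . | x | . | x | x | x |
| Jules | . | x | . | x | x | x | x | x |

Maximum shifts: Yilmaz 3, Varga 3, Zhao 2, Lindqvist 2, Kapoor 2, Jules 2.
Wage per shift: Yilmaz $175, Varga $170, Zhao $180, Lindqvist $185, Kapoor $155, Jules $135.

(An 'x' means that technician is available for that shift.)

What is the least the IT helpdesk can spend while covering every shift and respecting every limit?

$1630

Sep 17 can only be covered by Zhao and Lindqvist, so that assignment is forced.
Picking the cheapest available technician for each shift independently would cost $1500, but that ignores the shift limits.
An optimal schedule: Sep 15→Varga, Sep 16→Jules, Sep 17→Zhao+Lindqvist, Sep 18→Kapoor, Sep 19→Jules, Sep 20→Yilmaz, Sep 21→Varga, Sep 22→Kapoor+Varga.
Total: 170 + 135 + 180 + 185 + 155 + 135 + 175 + 170 + 155 + 170 = $1630.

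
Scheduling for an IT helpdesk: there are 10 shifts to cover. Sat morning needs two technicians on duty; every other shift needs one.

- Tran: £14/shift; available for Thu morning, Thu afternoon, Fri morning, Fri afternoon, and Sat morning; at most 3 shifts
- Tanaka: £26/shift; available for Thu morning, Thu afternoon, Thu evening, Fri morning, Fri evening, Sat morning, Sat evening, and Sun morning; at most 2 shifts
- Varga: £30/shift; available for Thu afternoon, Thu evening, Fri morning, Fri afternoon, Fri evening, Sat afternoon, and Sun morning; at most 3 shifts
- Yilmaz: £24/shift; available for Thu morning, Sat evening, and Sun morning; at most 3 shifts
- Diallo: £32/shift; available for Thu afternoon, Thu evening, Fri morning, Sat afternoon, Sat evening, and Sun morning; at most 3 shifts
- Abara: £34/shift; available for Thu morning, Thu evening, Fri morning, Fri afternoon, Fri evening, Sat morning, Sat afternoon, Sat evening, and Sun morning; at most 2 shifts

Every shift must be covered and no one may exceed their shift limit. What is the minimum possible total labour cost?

Picking the cheapest available technician for each shift independently would cost £226, but that ignores the shift limits.
An optimal schedule: Thu morning→Yilmaz, Thu afternoon→Tran, Thu evening→Varga, Fri morning→Varga, Fri afternoon→Tran, Fri evening→Tanaka, Sat morning→Tran+Tanaka, Sat afternoon→Varga, Sat evening→Yilmaz, Sun morning→Yilmaz.
Total: 24 + 14 + 30 + 30 + 14 + 26 + 14 + 26 + 30 + 24 + 24 = £256.

£256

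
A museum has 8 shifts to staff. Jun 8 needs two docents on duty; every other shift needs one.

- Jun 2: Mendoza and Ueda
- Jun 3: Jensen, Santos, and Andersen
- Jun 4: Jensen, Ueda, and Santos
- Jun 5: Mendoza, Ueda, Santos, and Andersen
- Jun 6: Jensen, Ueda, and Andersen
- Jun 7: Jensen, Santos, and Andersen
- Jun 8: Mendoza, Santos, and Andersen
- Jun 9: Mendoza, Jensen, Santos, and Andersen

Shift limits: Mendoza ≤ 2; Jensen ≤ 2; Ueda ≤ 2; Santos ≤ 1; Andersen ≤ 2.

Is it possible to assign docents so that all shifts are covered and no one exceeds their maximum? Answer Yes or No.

Yes

One valid schedule: Jun 2→Mendoza, Jun 3→Jensen, Jun 4→Jensen, Jun 5→Ueda, Jun 6→Ueda, Jun 7→Santos, Jun 8→Mendoza+Andersen, Jun 9→Andersen.
Loads: Mendoza 2/2, Jensen 2/2, Ueda 2/2, Santos 1/1, Andersen 2/2 — all within limits.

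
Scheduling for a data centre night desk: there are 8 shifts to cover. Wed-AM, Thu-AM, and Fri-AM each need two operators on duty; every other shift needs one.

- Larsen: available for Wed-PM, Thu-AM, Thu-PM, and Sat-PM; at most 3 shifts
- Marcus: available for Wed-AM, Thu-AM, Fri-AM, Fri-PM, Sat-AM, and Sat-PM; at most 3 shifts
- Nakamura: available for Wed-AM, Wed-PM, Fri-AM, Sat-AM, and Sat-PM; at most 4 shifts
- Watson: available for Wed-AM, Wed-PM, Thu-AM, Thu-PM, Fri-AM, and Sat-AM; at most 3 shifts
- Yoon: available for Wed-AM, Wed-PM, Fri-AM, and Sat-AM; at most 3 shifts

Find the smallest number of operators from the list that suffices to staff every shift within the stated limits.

11 slots to fill and no one can take more than 4, so at least ⌈11/4⌉ = 3 operators are needed.
Any 3 operators together have capacity at most 4+3+3 = 10 < 11 slots, so 3 can never suffice.
Larsen, Marcus, Nakamura, and Watson alone can cover everything: Wed-AM→Marcus+Nakamura, Wed-PM→Larsen, Thu-AM→Larsen+Marcus, Thu-PM→Larsen, Fri-AM→Nakamura+Watson, Fri-PM→Marcus, Sat-AM→Nakamura, Sat-PM→Nakamura.

4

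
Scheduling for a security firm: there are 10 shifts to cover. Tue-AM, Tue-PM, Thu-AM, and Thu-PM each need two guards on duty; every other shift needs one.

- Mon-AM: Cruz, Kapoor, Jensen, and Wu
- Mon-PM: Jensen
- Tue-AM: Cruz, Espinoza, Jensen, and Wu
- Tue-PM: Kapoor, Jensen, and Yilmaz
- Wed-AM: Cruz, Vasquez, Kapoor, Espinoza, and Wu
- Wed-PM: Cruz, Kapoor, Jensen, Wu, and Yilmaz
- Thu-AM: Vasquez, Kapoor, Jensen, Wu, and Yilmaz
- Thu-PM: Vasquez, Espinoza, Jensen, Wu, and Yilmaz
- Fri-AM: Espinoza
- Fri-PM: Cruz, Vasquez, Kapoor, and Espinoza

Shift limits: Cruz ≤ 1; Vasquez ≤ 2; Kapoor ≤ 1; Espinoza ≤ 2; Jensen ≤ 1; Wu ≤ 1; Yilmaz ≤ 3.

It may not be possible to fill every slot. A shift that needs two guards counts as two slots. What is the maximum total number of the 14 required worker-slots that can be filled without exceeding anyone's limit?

11

Total capacity across all guards is 1+2+1+2+1+1+3 = 11, and 14 slots are needed, so at most 11 can be filled.
An assignment achieving 11: Mon-AM→Cruz, Mon-PM→Jensen, Tue-AM→Espinoza+Wu, Tue-PM→Kapoor+Yilmaz, Wed-AM→Vasquez, Wed-PM→Yilmaz, Thu-AM→Yilmaz, Fri-AM→Espinoza, Fri-PM→Vasquez.
Loads: Cruz 1/1, Vasquez 2/2, Kapoor 1/1, Espinoza 2/2, Jensen 1/1, Wu 1/1, Yilmaz 3/3.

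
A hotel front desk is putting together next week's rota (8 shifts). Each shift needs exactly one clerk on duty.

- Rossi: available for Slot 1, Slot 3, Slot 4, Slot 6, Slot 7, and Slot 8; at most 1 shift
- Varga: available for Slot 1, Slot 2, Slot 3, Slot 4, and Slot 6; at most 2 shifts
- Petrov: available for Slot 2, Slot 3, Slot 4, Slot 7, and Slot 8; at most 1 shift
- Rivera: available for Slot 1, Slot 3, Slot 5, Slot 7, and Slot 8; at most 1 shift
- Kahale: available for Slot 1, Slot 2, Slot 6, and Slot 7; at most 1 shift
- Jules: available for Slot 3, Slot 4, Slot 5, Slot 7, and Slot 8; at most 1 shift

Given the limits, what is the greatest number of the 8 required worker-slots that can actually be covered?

7

Total capacity across all clerks is 1+2+1+1+1+1 = 7, and 8 slots are needed, so at most 7 can be filled.
An assignment achieving 7: Slot 1→Varga, Slot 2→Varga, Slot 4→Petrov, Slot 5→Rivera, Slot 6→Rossi, Slot 7→Kahale, Slot 8→Jules.
Loads: Rossi 1/1, Varga 2/2, Petrov 1/1, Rivera 1/1, Kahale 1/1, Jules 1/1.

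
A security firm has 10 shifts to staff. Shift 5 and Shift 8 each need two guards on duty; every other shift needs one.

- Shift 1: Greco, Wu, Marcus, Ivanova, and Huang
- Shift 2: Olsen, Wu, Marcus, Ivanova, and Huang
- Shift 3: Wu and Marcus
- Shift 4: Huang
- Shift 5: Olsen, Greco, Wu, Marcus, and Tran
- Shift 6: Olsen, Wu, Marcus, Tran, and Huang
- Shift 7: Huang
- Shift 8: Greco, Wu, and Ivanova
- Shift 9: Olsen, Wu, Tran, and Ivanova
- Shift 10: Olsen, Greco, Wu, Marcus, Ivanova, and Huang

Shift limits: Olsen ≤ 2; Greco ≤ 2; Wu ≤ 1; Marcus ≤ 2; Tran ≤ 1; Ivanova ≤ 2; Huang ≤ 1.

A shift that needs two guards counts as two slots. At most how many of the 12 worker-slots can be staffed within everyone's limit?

11

Total capacity across all guards is 2+2+1+2+1+2+1 = 11, and 12 slots are needed, so at most 11 can be filled.
An assignment achieving 11: Shift 1→Greco, Shift 2→Olsen, Shift 3→Wu, Shift 4→Huang, Shift 5→Marcus+Tran, Shift 6→Marcus, Shift 8→Greco+Ivanova, Shift 9→Olsen, Shift 10→Ivanova.
Loads: Olsen 2/2, Greco 2/2, Wu 1/1, Marcus 2/2, Tran 1/1, Ivanova 2/2, Huang 1/1.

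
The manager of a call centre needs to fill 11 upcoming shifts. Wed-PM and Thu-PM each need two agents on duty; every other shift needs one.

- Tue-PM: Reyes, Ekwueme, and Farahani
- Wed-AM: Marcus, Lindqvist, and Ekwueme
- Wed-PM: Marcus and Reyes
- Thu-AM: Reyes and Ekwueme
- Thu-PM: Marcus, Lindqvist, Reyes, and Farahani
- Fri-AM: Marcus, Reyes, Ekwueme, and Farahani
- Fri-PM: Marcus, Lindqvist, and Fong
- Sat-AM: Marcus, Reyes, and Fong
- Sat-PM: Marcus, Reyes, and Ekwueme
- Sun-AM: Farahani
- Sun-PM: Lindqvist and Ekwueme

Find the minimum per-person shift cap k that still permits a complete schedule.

3

With 6 agents and 13 worker-slots to fill, someone must work at least ⌈13/6⌉ = 3 shifts, so k ≥ 3.
k = 3 works: Tue-PM→Reyes, Wed-AM→Marcus, Wed-PM→Marcus+Reyes, Thu-AM→Reyes, Thu-PM→Lindqvist+Farahani, Fri-AM→Ekwueme, Fri-PM→Marcus, Sat-AM→Fong, Sat-PM→Ekwueme, Sun-AM→Farahani, Sun-PM→Lindqvist.
Loads: Marcus 3, Lindqvist 2, Reyes 3, Fong 1, Ekwueme 2, Farahani 2 — all ≤ 3.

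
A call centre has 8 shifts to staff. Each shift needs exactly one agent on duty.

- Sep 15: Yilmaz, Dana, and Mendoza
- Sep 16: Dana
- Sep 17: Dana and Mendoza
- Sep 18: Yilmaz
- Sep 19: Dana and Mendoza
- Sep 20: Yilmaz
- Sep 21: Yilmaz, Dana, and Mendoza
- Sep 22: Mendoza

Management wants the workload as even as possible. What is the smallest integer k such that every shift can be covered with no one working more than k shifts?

With 3 agents and 8 worker-slots to fill, someone must work at least ⌈8/3⌉ = 3 shifts, so k ≥ 3.
k = 3 works: Sep 15→Yilmaz, Sep 16→Dana, Sep 17→Dana, Sep 18→Yilmaz, Sep 19→Dana, Sep 20→Yilmaz, Sep 21→Mendoza, Sep 22→Mendoza.
Loads: Yilmaz 3, Dana 3, Mendoza 2 — all ≤ 3.

3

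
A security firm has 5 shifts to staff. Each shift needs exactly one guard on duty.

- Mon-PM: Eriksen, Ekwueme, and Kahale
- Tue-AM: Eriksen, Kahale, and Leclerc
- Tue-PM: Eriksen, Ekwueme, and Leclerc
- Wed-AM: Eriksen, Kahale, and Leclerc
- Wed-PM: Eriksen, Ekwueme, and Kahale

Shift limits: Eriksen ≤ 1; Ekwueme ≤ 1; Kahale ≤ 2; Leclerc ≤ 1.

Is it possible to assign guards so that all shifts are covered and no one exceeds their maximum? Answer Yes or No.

Yes

One valid schedule: Mon-PM→Eriksen, Tue-AM→Kahale, Tue-PM→Ekwueme, Wed-AM→Leclerc, Wed-PM→Kahale.
Loads: Eriksen 1/1, Ekwueme 1/1, Kahale 2/2, Leclerc 1/1 — all within limits.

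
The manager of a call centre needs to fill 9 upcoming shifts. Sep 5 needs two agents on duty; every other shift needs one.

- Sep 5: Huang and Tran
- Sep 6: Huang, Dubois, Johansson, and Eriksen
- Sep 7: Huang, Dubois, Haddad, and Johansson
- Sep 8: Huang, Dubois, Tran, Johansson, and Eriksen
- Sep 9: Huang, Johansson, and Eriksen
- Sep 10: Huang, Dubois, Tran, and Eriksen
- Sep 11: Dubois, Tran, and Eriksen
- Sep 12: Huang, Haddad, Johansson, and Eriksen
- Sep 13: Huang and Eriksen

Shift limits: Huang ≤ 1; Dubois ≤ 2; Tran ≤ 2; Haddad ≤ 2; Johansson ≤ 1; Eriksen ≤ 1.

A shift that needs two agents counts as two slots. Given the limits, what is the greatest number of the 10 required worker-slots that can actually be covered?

9

Total capacity across all agents is 1+2+2+2+1+1 = 9, and 10 slots are needed, so at most 9 can be filled.
An assignment achieving 9: Sep 5→Huang+Tran, Sep 6→Dubois, Sep 7→Haddad, Sep 9→Johansson, Sep 10→Tran, Sep 11→Dubois, Sep 12→Haddad, Sep 13→Eriksen.
Loads: Huang 1/1, Dubois 2/2, Tran 2/2, Haddad 2/2, Johansson 1/1, Eriksen 1/1.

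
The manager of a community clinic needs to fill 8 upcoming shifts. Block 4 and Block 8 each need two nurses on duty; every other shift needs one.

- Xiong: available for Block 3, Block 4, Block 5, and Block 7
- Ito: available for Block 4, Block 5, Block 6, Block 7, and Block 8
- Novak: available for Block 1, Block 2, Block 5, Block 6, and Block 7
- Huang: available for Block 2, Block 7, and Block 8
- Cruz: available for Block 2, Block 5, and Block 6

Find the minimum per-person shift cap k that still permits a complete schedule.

2

With 5 nurses and 10 worker-slots to fill, someone must work at least ⌈10/5⌉ = 2 shifts, so k ≥ 2.
k = 2 works: Block 1→Novak, Block 2→Novak, Block 3→Xiong, Block 4→Xiong+Ito, Block 5→Cruz, Block 6→Cruz, Block 7→Huang, Block 8→Ito+Huang.
Loads: Xiong 2, Ito 2, Novak 2, Huang 2, Cruz 2 — all ≤ 2.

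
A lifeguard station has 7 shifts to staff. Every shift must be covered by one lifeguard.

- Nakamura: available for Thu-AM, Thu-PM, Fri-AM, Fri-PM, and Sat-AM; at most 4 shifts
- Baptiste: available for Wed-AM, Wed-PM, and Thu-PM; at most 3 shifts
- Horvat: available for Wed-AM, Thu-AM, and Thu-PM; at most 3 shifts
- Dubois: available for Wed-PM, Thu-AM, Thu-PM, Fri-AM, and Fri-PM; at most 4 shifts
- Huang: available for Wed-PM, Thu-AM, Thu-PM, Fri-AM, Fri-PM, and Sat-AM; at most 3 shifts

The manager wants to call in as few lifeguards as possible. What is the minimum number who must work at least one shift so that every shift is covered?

7 slots to fill and no one can take more than 4, so at least ⌈7/4⌉ = 2 lifeguards are needed.
Nakamura and Baptiste alone can cover everything: Wed-AM→Baptiste, Wed-PM→Baptiste, Thu-AM→Nakamura, Thu-PM→Baptiste, Fri-AM→Nakamura, Fri-PM→Nakamura, Sat-AM→Nakamura.

2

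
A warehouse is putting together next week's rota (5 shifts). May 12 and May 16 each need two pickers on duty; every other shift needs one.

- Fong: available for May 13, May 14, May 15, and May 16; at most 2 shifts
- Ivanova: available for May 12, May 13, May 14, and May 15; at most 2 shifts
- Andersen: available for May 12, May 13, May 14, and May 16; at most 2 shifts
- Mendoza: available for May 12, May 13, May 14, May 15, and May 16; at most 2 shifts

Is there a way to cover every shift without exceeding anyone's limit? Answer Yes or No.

One valid schedule: May 12→Ivanova+Andersen, May 13→Ivanova, May 14→Mendoza, May 15→Fong, May 16→Fong+Andersen.
Loads: Fong 2/2, Ivanova 2/2, Andersen 2/2, Mendoza 1/2 — all within limits.

Yes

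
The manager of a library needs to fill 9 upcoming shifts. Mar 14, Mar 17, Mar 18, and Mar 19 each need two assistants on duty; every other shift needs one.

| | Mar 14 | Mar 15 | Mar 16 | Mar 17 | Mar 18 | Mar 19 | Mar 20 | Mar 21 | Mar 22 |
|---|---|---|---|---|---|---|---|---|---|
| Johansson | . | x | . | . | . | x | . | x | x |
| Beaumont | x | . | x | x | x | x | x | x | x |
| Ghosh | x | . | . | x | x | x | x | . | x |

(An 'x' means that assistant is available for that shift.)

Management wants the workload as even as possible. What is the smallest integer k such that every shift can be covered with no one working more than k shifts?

With 3 assistants and 13 worker-slots to fill, someone must work at least ⌈13/3⌉ = 5 shifts, so k ≥ 5.
k = 5 works: Mar 14→Beaumont+Ghosh, Mar 15→Johansson, Mar 16→Beaumont, Mar 17→Beaumont+Ghosh, Mar 18→Beaumont+Ghosh, Mar 19→Johansson+Ghosh, Mar 20→Beaumont, Mar 21→Johansson, Mar 22→Johansson.
Loads: Johansson 4, Beaumont 5, Ghosh 4 — all ≤ 5.

5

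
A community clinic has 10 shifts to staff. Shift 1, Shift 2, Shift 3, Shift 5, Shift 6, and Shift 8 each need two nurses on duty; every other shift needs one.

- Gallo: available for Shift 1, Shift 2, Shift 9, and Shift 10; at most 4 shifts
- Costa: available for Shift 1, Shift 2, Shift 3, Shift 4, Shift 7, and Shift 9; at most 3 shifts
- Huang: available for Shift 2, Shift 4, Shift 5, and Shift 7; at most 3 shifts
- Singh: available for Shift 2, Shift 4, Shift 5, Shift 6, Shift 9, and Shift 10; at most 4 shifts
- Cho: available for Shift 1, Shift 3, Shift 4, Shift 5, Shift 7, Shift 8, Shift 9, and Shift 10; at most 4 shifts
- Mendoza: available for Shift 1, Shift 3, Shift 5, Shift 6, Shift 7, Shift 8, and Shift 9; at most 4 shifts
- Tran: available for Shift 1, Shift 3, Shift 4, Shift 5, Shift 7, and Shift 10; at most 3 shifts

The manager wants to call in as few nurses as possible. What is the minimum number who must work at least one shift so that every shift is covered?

16 slots to fill and no one can take more than 4, so at least ⌈16/4⌉ = 4 nurses are needed.
Gallo, Singh, Cho, and Mendoza alone can cover everything: Shift 1→Gallo+Cho, Shift 2→Gallo+Singh, Shift 3→Cho+Mendoza, Shift 4→Singh, Shift 5→Singh+Mendoza, Shift 6→Singh+Mendoza, Shift 7→Cho, Shift 8→Cho+Mendoza, Shift 9→Gallo, Shift 10→Gallo.

4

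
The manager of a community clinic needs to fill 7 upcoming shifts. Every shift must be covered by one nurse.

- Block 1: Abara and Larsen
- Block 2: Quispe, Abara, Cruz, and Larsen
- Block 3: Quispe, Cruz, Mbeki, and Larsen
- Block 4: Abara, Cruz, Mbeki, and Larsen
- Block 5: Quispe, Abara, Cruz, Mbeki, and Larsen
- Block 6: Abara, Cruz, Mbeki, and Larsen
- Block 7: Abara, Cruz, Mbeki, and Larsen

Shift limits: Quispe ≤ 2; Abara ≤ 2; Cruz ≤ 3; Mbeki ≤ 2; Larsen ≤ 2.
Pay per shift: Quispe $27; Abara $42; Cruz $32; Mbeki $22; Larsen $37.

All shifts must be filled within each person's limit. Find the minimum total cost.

Picking the cheapest available nurse for each shift independently would cost $174, but that ignores the shift limits.
An optimal schedule: Block 1→Larsen, Block 2→Quispe, Block 3→Mbeki, Block 4→Mbeki, Block 5→Quispe, Block 6→Cruz, Block 7→Cruz.
Total: 37 + 27 + 22 + 22 + 27 + 32 + 32 = $199.

$199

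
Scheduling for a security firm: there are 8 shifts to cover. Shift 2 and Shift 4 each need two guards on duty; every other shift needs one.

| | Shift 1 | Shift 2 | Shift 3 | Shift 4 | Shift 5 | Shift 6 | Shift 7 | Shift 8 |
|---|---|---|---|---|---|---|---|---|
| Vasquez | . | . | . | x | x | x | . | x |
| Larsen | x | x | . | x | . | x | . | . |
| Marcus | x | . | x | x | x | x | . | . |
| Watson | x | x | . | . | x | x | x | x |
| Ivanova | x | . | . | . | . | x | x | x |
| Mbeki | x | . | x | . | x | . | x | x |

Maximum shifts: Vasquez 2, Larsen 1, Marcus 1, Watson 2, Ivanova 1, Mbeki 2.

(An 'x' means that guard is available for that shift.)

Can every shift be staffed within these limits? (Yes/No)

No

Total capacity is 2+1+1+2+1+2 = 9 but 10 worker-slots are needed — infeasible.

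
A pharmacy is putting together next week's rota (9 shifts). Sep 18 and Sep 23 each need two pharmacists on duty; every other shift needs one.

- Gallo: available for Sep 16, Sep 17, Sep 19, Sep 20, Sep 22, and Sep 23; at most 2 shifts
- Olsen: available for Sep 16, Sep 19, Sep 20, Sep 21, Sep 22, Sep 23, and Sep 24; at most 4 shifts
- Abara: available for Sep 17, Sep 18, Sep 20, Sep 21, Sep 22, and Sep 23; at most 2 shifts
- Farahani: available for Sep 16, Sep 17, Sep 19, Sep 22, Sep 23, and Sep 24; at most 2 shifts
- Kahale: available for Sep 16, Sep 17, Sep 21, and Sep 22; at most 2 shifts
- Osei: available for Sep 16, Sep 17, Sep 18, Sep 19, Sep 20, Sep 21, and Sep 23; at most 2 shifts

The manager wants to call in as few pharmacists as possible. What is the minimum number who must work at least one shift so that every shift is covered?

11 slots to fill and no one can take more than 4, so at least ⌈11/4⌉ = 3 pharmacists are needed.
Any 4 pharmacists together have capacity at most 4+2+2+2 = 10 < 11 slots, so 4 can never suffice.
Gallo, Olsen, Abara, Farahani, and Osei alone can cover everything: Sep 16→Gallo, Sep 17→Gallo, Sep 18→Abara+Osei, Sep 19→Olsen, Sep 20→Olsen, Sep 21→Olsen, Sep 22→Abara, Sep 23→Farahani+Osei, Sep 24→Olsen.

5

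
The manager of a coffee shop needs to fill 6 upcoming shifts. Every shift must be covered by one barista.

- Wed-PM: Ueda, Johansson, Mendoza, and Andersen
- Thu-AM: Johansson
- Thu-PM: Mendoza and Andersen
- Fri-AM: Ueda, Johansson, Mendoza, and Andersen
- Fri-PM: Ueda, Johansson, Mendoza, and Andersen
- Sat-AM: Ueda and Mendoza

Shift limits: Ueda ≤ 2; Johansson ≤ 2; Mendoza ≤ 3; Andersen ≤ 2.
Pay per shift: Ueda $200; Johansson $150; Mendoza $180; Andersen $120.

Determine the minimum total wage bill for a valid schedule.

Thu-AM can only be covered by Johansson, so that assignment is forced.
Picking the cheapest available barista for each shift independently would cost $810, but that ignores the shift limits.
An optimal schedule: Wed-PM→Andersen, Thu-AM→Johansson, Thu-PM→Andersen, Fri-AM→Johansson, Fri-PM→Mendoza, Sat-AM→Mendoza.
Total: 120 + 150 + 120 + 150 + 180 + 180 = $900.

$900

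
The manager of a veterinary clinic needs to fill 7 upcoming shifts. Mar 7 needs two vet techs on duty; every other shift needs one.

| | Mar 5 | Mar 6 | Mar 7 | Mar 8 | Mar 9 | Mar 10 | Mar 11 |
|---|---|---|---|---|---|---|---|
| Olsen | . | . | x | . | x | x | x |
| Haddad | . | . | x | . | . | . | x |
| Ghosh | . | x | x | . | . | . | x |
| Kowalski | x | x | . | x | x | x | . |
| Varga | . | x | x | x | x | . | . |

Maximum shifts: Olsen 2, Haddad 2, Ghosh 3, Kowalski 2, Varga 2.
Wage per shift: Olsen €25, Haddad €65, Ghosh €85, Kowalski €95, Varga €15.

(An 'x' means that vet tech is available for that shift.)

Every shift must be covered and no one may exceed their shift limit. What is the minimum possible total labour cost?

Mar 5 can only be covered by Kowalski, so that assignment is forced.
Picking the cheapest available vet tech for each shift independently would cost €230, but that ignores the shift limits.
An optimal schedule: Mar 5→Kowalski, Mar 6→Varga, Mar 7→Haddad+Ghosh, Mar 8→Varga, Mar 9→Olsen, Mar 10→Olsen, Mar 11→Haddad.
Total: 95 + 15 + 65 + 85 + 15 + 25 + 25 + 65 = €390.

€390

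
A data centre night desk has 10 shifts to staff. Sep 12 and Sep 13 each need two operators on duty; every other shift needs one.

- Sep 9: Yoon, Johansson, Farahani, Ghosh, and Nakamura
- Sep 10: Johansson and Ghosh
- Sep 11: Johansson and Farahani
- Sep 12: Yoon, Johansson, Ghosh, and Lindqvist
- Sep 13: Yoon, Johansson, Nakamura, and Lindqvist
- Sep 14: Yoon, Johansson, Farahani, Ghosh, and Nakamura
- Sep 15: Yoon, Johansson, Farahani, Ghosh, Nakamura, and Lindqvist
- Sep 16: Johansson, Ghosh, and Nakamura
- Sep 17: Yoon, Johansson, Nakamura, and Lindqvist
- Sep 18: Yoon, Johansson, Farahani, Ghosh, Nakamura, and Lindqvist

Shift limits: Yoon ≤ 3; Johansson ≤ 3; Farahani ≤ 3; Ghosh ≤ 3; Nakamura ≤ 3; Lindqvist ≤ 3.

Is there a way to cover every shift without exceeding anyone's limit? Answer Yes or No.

Yes

One valid schedule: Sep 9→Yoon, Sep 10→Johansson, Sep 11→Johansson, Sep 12→Ghosh+Lindqvist, Sep 13→Nakamura+Lindqvist, Sep 14→Yoon, Sep 15→Farahani, Sep 16→Johansson, Sep 17→Yoon, Sep 18→Farahani.
Loads: Yoon 3/3, Johansson 3/3, Farahani 2/3, Ghosh 1/3, Nakamura 1/3, Lindqvist 2/3 — all within limits.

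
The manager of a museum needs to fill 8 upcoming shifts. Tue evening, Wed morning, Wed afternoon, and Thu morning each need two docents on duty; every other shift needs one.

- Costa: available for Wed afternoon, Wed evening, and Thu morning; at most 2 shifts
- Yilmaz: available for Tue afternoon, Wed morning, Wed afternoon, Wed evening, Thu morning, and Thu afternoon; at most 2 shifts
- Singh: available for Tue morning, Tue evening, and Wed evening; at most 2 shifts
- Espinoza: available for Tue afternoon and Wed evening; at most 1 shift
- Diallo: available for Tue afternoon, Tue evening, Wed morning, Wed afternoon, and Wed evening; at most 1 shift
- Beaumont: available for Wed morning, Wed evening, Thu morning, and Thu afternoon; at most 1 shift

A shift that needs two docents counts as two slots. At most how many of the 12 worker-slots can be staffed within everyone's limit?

Total capacity across all docents is 2+2+2+1+1+1 = 9, and 12 slots are needed, so at most 9 can be filled.
An assignment achieving 9: Tue morning→Singh, Tue afternoon→Yilmaz, Tue evening→Singh+Diallo, Wed morning→Beaumont, Wed afternoon→Costa, Wed evening→Espinoza, Thu morning→Costa, Thu afternoon→Yilmaz.
Loads: Costa 2/2, Yilmaz 2/2, Singh 2/2, Espinoza 1/1, Diallo 1/1, Beaumont 1/1.

9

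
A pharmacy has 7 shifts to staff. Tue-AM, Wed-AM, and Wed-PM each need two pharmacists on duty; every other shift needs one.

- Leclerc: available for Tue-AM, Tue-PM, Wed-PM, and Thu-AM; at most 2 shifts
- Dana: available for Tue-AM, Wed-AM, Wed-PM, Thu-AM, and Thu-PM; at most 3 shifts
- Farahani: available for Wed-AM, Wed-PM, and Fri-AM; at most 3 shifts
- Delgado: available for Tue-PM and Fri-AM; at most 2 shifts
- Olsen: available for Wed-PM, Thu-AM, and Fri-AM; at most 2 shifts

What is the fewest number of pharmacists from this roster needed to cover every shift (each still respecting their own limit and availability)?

4

10 slots to fill and no one can take more than 3, so at least ⌈10/3⌉ = 4 pharmacists are needed.
Leclerc, Dana, Farahani, and Olsen alone can cover everything: Tue-AM→Leclerc+Dana, Tue-PM→Leclerc, Wed-AM→Dana+Farahani, Wed-PM→Farahani+Olsen, Thu-AM→Olsen, Thu-PM→Dana, Fri-AM→Farahani.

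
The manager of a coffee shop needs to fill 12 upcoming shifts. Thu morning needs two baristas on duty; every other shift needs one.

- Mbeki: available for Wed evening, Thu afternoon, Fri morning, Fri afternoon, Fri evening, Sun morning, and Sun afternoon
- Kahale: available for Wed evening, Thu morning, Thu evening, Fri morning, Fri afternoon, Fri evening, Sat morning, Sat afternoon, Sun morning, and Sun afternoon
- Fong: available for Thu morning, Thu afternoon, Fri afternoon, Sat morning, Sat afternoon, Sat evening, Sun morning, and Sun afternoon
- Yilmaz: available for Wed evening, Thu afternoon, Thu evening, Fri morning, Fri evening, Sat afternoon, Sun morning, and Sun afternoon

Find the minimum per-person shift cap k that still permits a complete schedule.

4

With 4 baristas and 13 worker-slots to fill, someone must work at least ⌈13/4⌉ = 4 shifts, so k ≥ 4.
k = 4 works: Wed evening→Mbeki, Thu morning→Kahale+Fong, Thu afternoon→Mbeki, Thu evening→Kahale, Fri morning→Mbeki, Fri afternoon→Mbeki, Fri evening→Kahale, Sat morning→Kahale, Sat afternoon→Fong, Sat evening→Fong, Sun morning→Fong, Sun afternoon→Yilmaz.
Loads: Mbeki 4, Kahale 4, Fong 4, Yilmaz 1 — all ≤ 4.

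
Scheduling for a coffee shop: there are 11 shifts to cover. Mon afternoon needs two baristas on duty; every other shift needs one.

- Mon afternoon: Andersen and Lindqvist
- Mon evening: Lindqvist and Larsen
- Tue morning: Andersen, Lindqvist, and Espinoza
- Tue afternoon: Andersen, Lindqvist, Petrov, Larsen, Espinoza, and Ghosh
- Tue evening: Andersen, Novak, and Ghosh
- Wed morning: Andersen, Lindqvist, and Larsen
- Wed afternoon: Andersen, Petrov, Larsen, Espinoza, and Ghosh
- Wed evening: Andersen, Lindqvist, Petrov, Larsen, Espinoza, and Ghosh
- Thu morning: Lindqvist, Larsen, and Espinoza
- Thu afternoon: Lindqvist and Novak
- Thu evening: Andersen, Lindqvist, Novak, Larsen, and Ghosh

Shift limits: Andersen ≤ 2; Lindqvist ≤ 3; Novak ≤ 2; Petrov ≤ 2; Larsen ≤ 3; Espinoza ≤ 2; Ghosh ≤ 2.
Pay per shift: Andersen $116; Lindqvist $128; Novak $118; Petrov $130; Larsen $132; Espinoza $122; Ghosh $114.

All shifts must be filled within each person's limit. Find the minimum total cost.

$1454

Mon afternoon can only be covered by Andersen and Lindqvist, so that assignment is forced.
Picking the cheapest available barista for each shift independently would cost $1414, but that ignores the shift limits.
An optimal schedule: Mon afternoon→Andersen+Lindqvist, Mon evening→Lindqvist, Tue morning→Andersen, Tue afternoon→Espinoza, Tue evening→Ghosh, Wed morning→Lindqvist, Wed afternoon→Ghosh, Wed evening→Petrov, Thu morning→Espinoza, Thu afternoon→Novak, Thu evening→Novak.
Total: 116 + 128 + 128 + 116 + 122 + 114 + 128 + 114 + 130 + 122 + 118 + 118 = $1454.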